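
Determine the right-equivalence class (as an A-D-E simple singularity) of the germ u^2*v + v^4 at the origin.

D_5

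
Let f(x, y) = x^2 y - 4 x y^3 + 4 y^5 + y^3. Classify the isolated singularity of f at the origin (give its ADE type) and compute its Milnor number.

Type D_{4}, Milnor number mu = 4.

The Hessian of f at 0 has rank 0. Corank 2; j^3 = y*(x^2 + y^2) splits into three distinct lines over C (the quadratic factor has nonzero discriminant), so D_4.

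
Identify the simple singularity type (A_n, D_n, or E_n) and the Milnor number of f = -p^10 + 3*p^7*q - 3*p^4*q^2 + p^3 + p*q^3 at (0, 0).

The Hessian of f at 0 is [[0, 0], [0, 0]] with rank 0, so corank 2. A Groebner basis of the Jacobian ideal J(f) in C{p,q} is {p^3, p*q^2, 3*p^2 + q^3}; counting standard monomials gives mu = 7. Corank 2; j^3 = p^3 is a perfect cube, so E-series; the 4-jet and mu = 7 give E_7.

Type E7, Milnor number mu = 7.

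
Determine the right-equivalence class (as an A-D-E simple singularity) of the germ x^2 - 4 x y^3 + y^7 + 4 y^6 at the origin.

A_6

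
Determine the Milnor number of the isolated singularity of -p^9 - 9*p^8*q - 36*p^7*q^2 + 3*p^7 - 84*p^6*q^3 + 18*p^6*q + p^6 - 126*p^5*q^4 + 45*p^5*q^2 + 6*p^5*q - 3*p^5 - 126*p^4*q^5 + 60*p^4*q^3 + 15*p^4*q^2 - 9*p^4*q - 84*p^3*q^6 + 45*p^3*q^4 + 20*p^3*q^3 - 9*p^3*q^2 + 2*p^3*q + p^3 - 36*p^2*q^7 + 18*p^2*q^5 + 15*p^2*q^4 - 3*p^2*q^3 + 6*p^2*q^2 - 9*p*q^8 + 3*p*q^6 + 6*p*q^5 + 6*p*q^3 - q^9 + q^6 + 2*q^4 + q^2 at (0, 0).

2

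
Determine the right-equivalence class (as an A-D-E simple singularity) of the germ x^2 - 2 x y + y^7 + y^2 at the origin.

The Hessian of f at 0 has rank 1. Corank 1: A-series; mu = 6 gives A_6.

A_6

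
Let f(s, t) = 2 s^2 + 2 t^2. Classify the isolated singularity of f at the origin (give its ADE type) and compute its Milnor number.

The Hessian of f at 0 is [[4, 0], [0, 4]] with rank 2, so corank 0. A Groebner basis of the Jacobian ideal J(f) in C{s,t} is {s, t}; counting standard monomials gives mu = 1. Corank 0: nondegenerate Morse point, so A_1.

Type A_{1}, Milnor number mu = 1.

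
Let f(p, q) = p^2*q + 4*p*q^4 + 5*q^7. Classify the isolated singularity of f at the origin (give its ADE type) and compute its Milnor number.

The Hessian of f at 0 is [[0, 0], [0, 0]] with rank 0, so corank 2. A Groebner basis of the Jacobian ideal J(f) in C{p,q} is {-2*p^2/3 + p*q^3, p*q/2 + q^4, p^3, p^2*q}; counting standard monomials gives mu = 8. Corank 2; j^3 = p^2*q has shape L^2 M (L != M), so D-series; mu = 8 gives D_8.

Type D_{8}, Milnor number mu = 8.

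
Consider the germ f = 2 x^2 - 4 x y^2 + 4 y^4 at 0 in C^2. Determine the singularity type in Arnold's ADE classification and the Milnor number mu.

The Hessian of f at 0 has rank 1. Corank 1: A-series; mu = 3 gives A_3.

Type A_{3}, Milnor number mu = 3.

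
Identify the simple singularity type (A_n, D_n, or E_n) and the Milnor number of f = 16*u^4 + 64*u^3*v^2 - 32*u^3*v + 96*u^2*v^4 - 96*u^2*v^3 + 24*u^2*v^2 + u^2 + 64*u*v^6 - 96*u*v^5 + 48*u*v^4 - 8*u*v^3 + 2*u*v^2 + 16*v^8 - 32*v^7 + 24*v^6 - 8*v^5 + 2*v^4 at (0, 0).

Type A3, Milnor number mu = 3.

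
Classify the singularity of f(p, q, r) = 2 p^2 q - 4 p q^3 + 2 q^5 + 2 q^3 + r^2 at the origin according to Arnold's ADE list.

The Hessian of f at 0 has rank 1. Corank 2; j^3 = 2*q*(p^2 + q^2) splits into three distinct lines over C (the quadratic factor has nonzero discriminant), so D_4.

D_4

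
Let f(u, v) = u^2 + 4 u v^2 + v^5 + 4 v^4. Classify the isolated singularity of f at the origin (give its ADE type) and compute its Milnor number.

Type A4, Milnor number mu = 4.

The Hessian of f at 0 has rank 1. Corank 1: A-series; mu = 4 gives A_4.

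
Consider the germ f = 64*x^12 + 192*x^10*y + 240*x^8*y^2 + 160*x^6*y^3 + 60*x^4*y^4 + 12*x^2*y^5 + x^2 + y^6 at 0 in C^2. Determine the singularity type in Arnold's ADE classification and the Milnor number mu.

Type A_{5}, Milnor number mu = 5.

The Hessian of f at 0 is [[2, 0], [0, 0]] with rank 1, so corank 1. A Groebner basis of the Jacobian ideal J(f) in C{x,y} is {y^5, x}; counting standard monomials gives mu = 5. Corank 1: A-series; mu = 5 gives A_5.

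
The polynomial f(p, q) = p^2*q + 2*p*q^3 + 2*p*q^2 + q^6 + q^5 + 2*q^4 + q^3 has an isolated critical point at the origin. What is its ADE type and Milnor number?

Type D7, Milnor number mu = 7.

The Hessian of f at 0 is [[0, 0], [0, 0]] with rank 0, so corank 2. A Groebner basis of the Jacobian ideal J(f) in C{p,q} is {p^3 - p^2/2 - 7*p*q^2/2 + 3*p*q/2 + 2*q^2, p^2*q + p^2/6 + 13*p*q^2/6 - 5*p*q/6 - q^2, p*q + q^3 + q^2}; counting standard monomials gives mu = 7. Corank 2; j^3 = q*(p + q)^2 has shape L^2 M (L != M), so D-series; mu = 7 gives D_7.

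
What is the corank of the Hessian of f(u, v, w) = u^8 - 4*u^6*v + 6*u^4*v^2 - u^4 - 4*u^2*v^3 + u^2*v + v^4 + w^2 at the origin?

Hessian at 0 has rank 1.

2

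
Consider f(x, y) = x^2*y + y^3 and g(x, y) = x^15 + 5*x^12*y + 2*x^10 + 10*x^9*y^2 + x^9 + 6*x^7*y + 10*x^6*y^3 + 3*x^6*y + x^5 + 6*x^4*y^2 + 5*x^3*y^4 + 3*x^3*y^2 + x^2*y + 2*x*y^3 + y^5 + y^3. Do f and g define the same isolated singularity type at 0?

The Hessian of f at 0 has rank 0. Corank 2; j^3 = y*(x^2 + y^2) splits into three distinct lines over C (the quadratic factor has nonzero discriminant), so D_4. The Hessian of g at 0 has rank 0. Corank 2; j^3 = y*(x^2 + y^2) splits into three distinct lines over C (the quadratic factor has nonzero discriminant), so D_4. Both have type D_4, hence right-equivalent.

Yes.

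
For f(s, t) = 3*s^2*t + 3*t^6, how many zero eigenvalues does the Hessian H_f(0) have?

Hessian at 0 has rank 0.

2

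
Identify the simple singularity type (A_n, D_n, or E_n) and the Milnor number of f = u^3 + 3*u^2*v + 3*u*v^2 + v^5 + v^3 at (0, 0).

Type E_8, Milnor number mu = 8.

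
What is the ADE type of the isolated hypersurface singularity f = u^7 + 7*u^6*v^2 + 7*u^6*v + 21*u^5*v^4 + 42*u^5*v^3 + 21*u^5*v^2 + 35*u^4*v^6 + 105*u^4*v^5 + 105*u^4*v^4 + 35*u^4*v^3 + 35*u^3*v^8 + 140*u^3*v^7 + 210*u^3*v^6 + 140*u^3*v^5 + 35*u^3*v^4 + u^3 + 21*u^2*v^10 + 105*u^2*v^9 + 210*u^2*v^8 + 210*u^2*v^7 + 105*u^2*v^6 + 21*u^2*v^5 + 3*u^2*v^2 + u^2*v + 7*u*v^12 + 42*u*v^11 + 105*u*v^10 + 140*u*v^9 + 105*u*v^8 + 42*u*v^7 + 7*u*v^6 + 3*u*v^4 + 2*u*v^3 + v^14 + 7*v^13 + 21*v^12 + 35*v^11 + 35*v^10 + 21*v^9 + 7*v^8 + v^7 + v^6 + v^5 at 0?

The Hessian of f at 0 is [[0, 0], [0, 0]] with rank 0, so corank 2. A Groebner basis of the Jacobian ideal J(f) in C{u,v} is {-u^2 - u*v + v^4 - v^3, u^3 + u*v/7 + v^3/7, u^2 + u*v^2 + u*v + v^3}; counting standard monomials gives mu = 8. Corank 2; j^3 = u^2*(u + v) has shape L^2 M (L != M), so D-series; mu = 8 gives D_8.

D_{8}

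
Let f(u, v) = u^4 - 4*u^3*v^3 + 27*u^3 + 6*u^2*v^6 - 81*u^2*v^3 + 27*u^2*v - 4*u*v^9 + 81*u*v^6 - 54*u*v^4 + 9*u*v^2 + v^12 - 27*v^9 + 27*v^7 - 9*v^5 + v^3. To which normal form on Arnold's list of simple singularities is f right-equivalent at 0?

E_{6}

The Hessian of f at 0 has rank 0. Corank 2; j^3 = (3*u + v)^3 is a perfect cube, so E-series; the 4-jet and mu = 6 give E_6.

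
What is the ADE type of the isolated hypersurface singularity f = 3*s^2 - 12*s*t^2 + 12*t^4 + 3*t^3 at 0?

A_{2}

The Hessian of f at 0 is [[6, 0], [0, 0]] with rank 1, so corank 1. A Groebner basis of the Jacobian ideal J(f) in C{s,t} is {t^2, s}; counting standard monomials gives mu = 2. Corank 1: A-series; mu = 2 gives A_2.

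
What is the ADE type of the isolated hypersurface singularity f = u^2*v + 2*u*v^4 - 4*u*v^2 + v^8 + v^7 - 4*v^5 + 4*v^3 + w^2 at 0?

The Hessian of f at 0 has rank 1. Corank 2; j^3 = v*(u - 2*v)^2 has shape L^2 M (L != M), so D-series; mu = 9 gives D_9.

D_9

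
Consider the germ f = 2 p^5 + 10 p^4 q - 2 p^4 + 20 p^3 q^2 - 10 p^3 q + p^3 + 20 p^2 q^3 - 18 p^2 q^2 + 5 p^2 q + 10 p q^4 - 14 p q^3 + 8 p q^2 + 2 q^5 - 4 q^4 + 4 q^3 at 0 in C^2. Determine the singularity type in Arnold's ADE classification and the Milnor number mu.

Type D_6, Milnor number mu = 6.

The Hessian of f at 0 has rank 0. Corank 2; j^3 = (p + q)*(p + 2*q)^2 has shape L^2 M (L != M), so D-series; mu = 6 gives D_6.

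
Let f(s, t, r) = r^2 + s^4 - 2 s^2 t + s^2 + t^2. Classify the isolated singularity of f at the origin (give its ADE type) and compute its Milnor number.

Type A_1, Milnor number mu = 1.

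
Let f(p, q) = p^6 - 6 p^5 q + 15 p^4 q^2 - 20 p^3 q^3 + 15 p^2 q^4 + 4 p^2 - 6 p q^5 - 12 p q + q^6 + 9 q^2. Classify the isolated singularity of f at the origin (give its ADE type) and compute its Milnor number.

The Hessian of f at 0 has rank 1. Corank 1: A-series; mu = 5 gives A_5.

Type A_5, Milnor number mu = 5.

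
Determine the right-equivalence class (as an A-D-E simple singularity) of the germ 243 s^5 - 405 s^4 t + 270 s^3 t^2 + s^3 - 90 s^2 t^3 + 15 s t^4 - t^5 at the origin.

E8

The Hessian of f at 0 has rank 0. Corank 2; j^3 = s^3 is a perfect cube, so E-series; the 5-jet and mu = 8 give E_8.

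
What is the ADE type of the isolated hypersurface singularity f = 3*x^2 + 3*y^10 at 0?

A_9

The Hessian of f at 0 is [[6, 0], [0, 0]] with rank 1, so corank 1. A Groebner basis of the Jacobian ideal J(f) in C{x,y} is {y^9, x}; counting standard monomials gives mu = 9. Corank 1: A-series; mu = 9 gives A_9.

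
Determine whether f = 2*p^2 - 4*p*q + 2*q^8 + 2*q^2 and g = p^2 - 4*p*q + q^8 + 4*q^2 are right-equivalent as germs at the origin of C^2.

Yes.

The Hessian of f at 0 has rank 1. Corank 1: A-series; mu = 7 gives A_7. The Hessian of g at 0 has rank 1. Corank 1: A-series; mu = 7 gives A_7. Both have type A_7, hence right-equivalent.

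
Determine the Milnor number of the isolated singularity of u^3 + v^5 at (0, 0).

8

The Hessian of f at 0 is [[0, 0], [0, 0]] with rank 0, so corank 2. A Groebner basis of the Jacobian ideal J(f) in C{u,v} is {v^4, u^2}; counting standard monomials gives mu = 8. Corank 2; j^3 = u^3 is a perfect cube, so E-series; the 5-jet and mu = 8 give E_8.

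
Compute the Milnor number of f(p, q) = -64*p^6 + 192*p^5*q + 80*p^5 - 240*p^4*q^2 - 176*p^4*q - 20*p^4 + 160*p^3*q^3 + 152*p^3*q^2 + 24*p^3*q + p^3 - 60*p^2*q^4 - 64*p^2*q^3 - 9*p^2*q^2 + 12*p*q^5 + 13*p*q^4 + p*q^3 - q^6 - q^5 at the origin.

7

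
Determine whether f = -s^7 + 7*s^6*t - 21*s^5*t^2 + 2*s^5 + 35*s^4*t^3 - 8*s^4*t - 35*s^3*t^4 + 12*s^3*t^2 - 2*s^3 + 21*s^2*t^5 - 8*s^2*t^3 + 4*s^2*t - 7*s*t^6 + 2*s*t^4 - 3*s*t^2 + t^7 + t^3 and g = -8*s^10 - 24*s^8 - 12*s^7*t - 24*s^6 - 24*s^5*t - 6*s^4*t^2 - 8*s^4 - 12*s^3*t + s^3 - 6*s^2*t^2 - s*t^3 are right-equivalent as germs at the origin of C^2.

The Hessian of f at 0 is [[0, 0], [0, 0]] with rank 0, so corank 2. A Groebner basis of the Jacobian ideal J(f) in C{s,t} is {t^3, s^2 - 3*t^2/2, s*t - 3*t^2/2}; counting standard monomials gives mu = 4. Corank 2; j^3 = -(s - t)*(2*s^2 - 2*s*t + t^2) splits into three distinct lines over C (the quadratic factor has nonzero discriminant), so D_4. The Hessian of g at 0 is [[0, 0], [0, 0]] with rank 0, so corank 2. A Groebner basis of the Jacobian ideal J(g) in C{s,t} is {3*s^2/4 + t^4 - t^3/4, s^3, s^2*t + s^2/4 - t^3/12, -s^2 + s*t^2 + t^3/3}; counting standard monomials gives mu = 7. Corank 2; j^3 = s^3 is a perfect cube, so E-series; the 4-jet and mu = 7 give E_7. f is D_4 but g is E_7, hence not right-equivalent.

No.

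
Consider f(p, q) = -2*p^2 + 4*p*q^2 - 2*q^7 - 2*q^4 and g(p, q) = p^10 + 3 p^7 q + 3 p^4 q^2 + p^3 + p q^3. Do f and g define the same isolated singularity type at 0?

The Hessian of f at 0 is [[-4, 0], [0, 0]] with rank 1, so corank 1. A Groebner basis of the Jacobian ideal J(f) in C{p,q} is {p^3, -p + q^2}; counting standard monomials gives mu = 6. Corank 1: A-series; mu = 6 gives A_6. The Hessian of g at 0 is [[0, 0], [0, 0]] with rank 0, so corank 2. A Groebner basis of the Jacobian ideal J(g) in C{p,q} is {p^3, p*q^2, 3*p^2 + q^3}; counting standard monomials gives mu = 7. Corank 2; j^3 = p^3 is a perfect cube, so E-series; the 4-jet and mu = 7 give E_7. f is A_6 but g is E_7, hence not right-equivalent.

No.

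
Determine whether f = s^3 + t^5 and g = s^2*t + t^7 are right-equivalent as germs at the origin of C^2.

No.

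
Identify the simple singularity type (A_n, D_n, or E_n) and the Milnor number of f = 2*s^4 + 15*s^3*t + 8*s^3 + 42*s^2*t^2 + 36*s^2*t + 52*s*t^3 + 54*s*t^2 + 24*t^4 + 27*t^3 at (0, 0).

The Hessian of f at 0 has rank 0. Corank 2; j^3 = (2*s + 3*t)^3 is a perfect cube, so E-series; the 4-jet and mu = 7 give E_7.

Type E7, Milnor number mu = 7.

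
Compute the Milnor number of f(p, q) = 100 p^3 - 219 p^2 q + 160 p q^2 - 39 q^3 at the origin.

4

The Hessian of f at 0 has rank 0. Corank 2; j^3 = (4*p - 3*q)*(25*p^2 - 36*p*q + 13*q^2) splits into three distinct lines over C (the quadratic factor has nonzero discriminant), so D_4.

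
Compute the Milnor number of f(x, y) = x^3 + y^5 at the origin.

8

The Hessian of f at 0 has rank 0. Corank 2; j^3 = x^3 is a perfect cube, so E-series; the 5-jet and mu = 8 give E_8.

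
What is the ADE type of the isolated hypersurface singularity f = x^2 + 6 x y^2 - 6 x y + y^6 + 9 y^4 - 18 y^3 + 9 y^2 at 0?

A_5

The Hessian of f at 0 is [[2, -6], [-6, 18]] with rank 1, so corank 1. A Groebner basis of the Jacobian ideal J(f) in C{x,y} is {x^3 + 9*x^2 - 45*x*y - 18*x + 54*y, x^2*y + 2*x^2 - 9*x*y - 3*x + 9*y, x/3 + y^2 - y}; counting standard monomials gives mu = 5. Corank 1: A-series; mu = 5 gives A_5.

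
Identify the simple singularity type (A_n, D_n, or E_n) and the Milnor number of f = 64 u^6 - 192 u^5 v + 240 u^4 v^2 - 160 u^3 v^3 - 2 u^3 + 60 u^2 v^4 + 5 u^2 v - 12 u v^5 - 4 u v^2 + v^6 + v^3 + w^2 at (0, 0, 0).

Type D_{7}, Milnor number mu = 7.

The Hessian of f at 0 has rank 1. Corank 2; j^3 = -(u - v)^2*(2*u - v) has shape L^2 M (L != M), so D-series; mu = 7 gives D_7.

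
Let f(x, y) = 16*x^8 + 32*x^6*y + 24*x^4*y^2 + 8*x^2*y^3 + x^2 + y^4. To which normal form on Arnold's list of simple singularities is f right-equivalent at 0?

A3

The Hessian of f at 0 has rank 1. Corank 1: A-series; mu = 3 gives A_3.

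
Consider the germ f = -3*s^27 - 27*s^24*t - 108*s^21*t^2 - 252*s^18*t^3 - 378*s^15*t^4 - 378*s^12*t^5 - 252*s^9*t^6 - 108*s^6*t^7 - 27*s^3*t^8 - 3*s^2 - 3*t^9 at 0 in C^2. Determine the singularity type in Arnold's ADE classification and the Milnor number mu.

Type A8, Milnor number mu = 8.

The Hessian of f at 0 has rank 1. Corank 1: A-series; mu = 8 gives A_8.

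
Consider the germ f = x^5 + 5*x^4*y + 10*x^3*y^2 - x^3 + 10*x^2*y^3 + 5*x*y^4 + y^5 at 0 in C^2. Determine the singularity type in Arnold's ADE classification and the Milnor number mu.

The Hessian of f at 0 is [[0, 0], [0, 0]] with rank 0, so corank 2. A Groebner basis of the Jacobian ideal J(f) in C{x,y} is {y^5, x*y^3 + y^4/4, x^2}; counting standard monomials gives mu = 8. Corank 2; j^3 = -x^3 is a perfect cube, so E-series; the 5-jet and mu = 8 give E_8.

Type E_{8}, Milnor number mu = 8.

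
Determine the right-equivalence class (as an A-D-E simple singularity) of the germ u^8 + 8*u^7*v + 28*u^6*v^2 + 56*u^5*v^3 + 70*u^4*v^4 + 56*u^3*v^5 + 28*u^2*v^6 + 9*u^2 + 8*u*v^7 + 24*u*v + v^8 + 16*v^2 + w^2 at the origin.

The Hessian of f at 0 has rank 2. Corank 1: A-series; mu = 7 gives A_7.

A_{7}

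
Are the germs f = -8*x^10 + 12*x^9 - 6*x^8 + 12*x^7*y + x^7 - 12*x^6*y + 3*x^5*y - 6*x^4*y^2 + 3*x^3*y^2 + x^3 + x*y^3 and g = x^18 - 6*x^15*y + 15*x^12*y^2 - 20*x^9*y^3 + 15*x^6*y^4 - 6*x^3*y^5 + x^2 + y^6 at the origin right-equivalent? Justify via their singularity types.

The Hessian of f at 0 is [[0, 0], [0, 0]] with rank 0, so corank 2. A Groebner basis of the Jacobian ideal J(f) in C{x,y} is {x^3, x*y^2, 3*x^2 + y^3}; counting standard monomials gives mu = 7. Corank 2; j^3 = x^3 is a perfect cube, so E-series; the 4-jet and mu = 7 give E_7. The Hessian of g at 0 is [[2, 0], [0, 0]] with rank 1, so corank 1. A Groebner basis of the Jacobian ideal J(g) in C{x,y} is {y^5, x}; counting standard monomials gives mu = 5. Corank 1: A-series; mu = 5 gives A_5. f is E_7 but g is A_5, hence not right-equivalent.

No.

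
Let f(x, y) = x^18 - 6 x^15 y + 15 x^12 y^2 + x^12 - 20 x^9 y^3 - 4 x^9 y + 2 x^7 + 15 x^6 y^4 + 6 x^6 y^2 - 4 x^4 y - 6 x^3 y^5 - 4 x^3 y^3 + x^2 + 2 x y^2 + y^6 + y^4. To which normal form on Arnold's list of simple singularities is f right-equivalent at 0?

A_{5}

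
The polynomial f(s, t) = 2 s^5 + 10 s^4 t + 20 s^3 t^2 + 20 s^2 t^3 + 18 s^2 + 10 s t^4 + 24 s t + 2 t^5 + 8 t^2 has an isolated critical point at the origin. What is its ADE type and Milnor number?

Type A_4, Milnor number mu = 4.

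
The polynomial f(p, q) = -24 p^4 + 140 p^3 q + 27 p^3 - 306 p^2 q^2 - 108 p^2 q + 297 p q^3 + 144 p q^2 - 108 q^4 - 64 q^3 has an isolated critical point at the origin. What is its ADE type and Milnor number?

Type E_{7}, Milnor number mu = 7.

The Hessian of f at 0 has rank 0. Corank 2; j^3 = (3*p - 4*q)^3 is a perfect cube, so E-series; the 4-jet and mu = 7 give E_7.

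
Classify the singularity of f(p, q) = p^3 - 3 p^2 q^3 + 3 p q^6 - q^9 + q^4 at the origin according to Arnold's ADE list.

E_{6}

The Hessian of f at 0 is [[0, 0], [0, 0]] with rank 0, so corank 2. A Groebner basis of the Jacobian ideal J(f) in C{p,q} is {q^3, p^2}; counting standard monomials gives mu = 6. Corank 2; j^3 = p^3 is a perfect cube, so E-series; the 4-jet and mu = 6 give E_6.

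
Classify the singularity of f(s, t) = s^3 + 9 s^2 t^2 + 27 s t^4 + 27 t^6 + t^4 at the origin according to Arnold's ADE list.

E6

The Hessian of f at 0 is [[0, 0], [0, 0]] with rank 0, so corank 2. A Groebner basis of the Jacobian ideal J(f) in C{s,t} is {s^3, s^2*t, s^2/6 + s*t^2, t^3}; counting standard monomials gives mu = 6. Corank 2; j^3 = s^3 is a perfect cube, so E-series; the 4-jet and mu = 6 give E_6.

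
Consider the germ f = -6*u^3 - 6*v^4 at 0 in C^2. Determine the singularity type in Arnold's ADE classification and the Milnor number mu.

Type E_6, Milnor number mu = 6.

The Hessian of f at 0 is [[0, 0], [0, 0]] with rank 0, so corank 2. A Groebner basis of the Jacobian ideal J(f) in C{u,v} is {v^3, u^2}; counting standard monomials gives mu = 6. Corank 2; j^3 = -6*u^3 is a perfect cube, so E-series; the 4-jet and mu = 6 give E_6.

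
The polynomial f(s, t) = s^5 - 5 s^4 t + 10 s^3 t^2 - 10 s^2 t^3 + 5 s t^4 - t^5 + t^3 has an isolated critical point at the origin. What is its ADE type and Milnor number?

Type E8, Milnor number mu = 8.

The Hessian of f at 0 has rank 0. Corank 2; j^3 = t^3 is a perfect cube, so E-series; the 5-jet and mu = 8 give E_8.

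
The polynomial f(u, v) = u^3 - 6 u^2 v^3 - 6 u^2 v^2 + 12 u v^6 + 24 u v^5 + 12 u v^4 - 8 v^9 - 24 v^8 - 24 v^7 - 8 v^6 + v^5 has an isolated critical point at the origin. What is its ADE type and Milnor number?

The Hessian of f at 0 has rank 0. Corank 2; j^3 = u^3 is a perfect cube, so E-series; the 5-jet and mu = 8 give E_8.

Type E_8, Milnor number mu = 8.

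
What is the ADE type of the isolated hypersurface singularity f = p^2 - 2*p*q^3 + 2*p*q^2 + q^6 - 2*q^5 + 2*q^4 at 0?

A_{3}

The Hessian of f at 0 has rank 1. Corank 1: A-series; mu = 3 gives A_3.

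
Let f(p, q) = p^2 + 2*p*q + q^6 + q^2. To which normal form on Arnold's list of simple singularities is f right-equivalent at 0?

A_5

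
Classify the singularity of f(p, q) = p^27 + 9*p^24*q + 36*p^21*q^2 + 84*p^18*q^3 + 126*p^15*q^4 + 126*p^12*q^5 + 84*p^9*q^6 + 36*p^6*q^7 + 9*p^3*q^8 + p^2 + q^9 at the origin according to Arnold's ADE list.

A8

The Hessian of f at 0 has rank 1. Corank 1: A-series; mu = 8 gives A_8.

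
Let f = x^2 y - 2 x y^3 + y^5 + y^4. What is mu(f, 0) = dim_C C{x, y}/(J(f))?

5

The Hessian of f at 0 has rank 0. Corank 2; j^3 = x^2*y has shape L^2 M (L != M), so D-series; mu = 5 gives D_5.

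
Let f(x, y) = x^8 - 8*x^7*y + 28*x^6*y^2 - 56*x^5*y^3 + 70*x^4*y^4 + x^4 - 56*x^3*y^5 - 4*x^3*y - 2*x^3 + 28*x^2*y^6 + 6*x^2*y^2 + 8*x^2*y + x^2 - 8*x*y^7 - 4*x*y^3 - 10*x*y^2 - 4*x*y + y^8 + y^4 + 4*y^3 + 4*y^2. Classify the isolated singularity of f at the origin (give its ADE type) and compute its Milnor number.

The Hessian of f at 0 has rank 1. Corank 1: A-series; mu = 7 gives A_7.

Type A_{7}, Milnor number mu = 7.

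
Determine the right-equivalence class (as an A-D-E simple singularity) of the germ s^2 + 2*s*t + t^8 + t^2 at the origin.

The Hessian of f at 0 has rank 1. Corank 1: A-series; mu = 7 gives A_7.

A7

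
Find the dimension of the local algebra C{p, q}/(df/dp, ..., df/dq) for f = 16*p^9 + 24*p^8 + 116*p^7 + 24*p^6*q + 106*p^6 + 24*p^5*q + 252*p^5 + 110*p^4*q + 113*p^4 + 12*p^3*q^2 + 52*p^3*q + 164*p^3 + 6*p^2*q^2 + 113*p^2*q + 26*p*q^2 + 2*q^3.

4

The Hessian of f at 0 has rank 0. Corank 2; j^3 = (4*p + q)*(41*p^2 + 18*p*q + 2*q^2) splits into three distinct lines over C (the quadratic factor has nonzero discriminant), so D_4.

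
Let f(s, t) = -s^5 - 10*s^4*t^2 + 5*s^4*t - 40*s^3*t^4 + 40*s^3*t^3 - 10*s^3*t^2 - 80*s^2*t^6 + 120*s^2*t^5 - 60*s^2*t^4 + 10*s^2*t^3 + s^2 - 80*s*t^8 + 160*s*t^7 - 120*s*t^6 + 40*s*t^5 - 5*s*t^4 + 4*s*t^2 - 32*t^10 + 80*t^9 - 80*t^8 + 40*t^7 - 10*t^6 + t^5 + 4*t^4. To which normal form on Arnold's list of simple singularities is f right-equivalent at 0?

The Hessian of f at 0 has rank 1. Corank 1: A-series; mu = 4 gives A_4.

A_4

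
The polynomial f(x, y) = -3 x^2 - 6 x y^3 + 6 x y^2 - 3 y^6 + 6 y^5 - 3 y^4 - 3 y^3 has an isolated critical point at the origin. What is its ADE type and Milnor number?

The Hessian of f at 0 has rank 1. Corank 1: A-series; mu = 2 gives A_2.

Type A_{2}, Milnor number mu = 2.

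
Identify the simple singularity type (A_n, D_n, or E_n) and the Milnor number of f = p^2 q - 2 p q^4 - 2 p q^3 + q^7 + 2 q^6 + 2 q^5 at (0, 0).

Type D_6, Milnor number mu = 6.

The Hessian of f at 0 has rank 0. Corank 2; j^3 = p^2*q has shape L^2 M (L != M), so D-series; mu = 6 gives D_6.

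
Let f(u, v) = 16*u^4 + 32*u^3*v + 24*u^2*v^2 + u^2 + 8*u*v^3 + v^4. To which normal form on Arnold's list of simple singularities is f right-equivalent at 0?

The Hessian of f at 0 has rank 1. Corank 1: A-series; mu = 3 gives A_3.

A3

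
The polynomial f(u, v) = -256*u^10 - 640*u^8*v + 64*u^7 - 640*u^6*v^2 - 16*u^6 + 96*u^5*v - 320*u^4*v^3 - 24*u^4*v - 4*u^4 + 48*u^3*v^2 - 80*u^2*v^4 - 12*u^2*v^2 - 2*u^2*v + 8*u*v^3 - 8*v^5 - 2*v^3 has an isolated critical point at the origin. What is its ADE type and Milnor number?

Type D_{4}, Milnor number mu = 4.

The Hessian of f at 0 is [[0, 0], [0, 0]] with rank 0, so corank 2. A Groebner basis of the Jacobian ideal J(f) in C{u,v} is {v^3, u^2 + 3*v^2, u*v}; counting standard monomials gives mu = 4. Corank 2; j^3 = -2*v*(u^2 + v^2) splits into three distinct lines over C (the quadratic factor has nonzero discriminant), so D_4.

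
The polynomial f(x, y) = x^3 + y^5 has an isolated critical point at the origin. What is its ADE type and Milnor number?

The Hessian of f at 0 has rank 0. Corank 2; j^3 = x^3 is a perfect cube, so E-series; the 5-jet and mu = 8 give E_8.

Type E_{8}, Milnor number mu = 8.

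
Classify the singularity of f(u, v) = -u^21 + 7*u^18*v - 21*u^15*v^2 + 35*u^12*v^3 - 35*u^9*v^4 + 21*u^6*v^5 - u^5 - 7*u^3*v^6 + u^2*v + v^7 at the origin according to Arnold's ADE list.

D8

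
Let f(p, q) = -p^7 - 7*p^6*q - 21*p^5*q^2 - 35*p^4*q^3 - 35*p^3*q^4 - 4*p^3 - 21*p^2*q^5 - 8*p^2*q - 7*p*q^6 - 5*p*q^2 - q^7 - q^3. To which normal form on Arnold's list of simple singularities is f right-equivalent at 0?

The Hessian of f at 0 has rank 0. Corank 2; j^3 = -(p + q)*(2*p + q)^2 has shape L^2 M (L != M), so D-series; mu = 8 gives D_8.

D_8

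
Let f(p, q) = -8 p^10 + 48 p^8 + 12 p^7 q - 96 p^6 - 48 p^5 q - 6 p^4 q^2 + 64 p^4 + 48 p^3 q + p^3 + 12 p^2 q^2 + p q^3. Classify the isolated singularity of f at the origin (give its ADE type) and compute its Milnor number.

The Hessian of f at 0 has rank 0. Corank 2; j^3 = p^3 is a perfect cube, so E-series; the 4-jet and mu = 7 give E_7.

Type E7, Milnor number mu = 7.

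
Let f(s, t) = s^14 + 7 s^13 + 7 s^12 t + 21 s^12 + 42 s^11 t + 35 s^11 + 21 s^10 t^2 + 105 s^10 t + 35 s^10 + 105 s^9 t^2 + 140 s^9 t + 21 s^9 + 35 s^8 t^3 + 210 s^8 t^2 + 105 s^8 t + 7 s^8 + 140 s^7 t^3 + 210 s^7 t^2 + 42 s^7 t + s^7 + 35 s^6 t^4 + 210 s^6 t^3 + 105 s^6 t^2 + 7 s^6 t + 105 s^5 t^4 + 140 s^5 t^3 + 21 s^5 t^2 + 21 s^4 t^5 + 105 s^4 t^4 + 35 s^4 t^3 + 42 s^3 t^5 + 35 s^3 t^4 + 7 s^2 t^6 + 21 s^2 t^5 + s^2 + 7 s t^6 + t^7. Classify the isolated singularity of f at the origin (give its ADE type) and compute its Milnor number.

Type A6, Milnor number mu = 6.

The Hessian of f at 0 has rank 1. Corank 1: A-series; mu = 6 gives A_6.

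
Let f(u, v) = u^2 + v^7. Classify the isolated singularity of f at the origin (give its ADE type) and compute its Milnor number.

Type A_6, Milnor number mu = 6.

The Hessian of f at 0 has rank 1. Corank 1: A-series; mu = 6 gives A_6.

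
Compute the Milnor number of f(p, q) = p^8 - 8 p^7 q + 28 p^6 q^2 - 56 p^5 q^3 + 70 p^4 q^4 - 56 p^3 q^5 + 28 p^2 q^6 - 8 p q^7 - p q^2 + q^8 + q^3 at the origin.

9

The Hessian of f at 0 has rank 0. Corank 2; j^3 = -q^2*(p - q) has shape L^2 M (L != M), so D-series; mu = 9 gives D_9.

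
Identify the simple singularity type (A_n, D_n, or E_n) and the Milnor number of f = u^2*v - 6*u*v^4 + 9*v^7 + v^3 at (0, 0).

Type D_{4}, Milnor number mu = 4.

The Hessian of f at 0 has rank 0. Corank 2; j^3 = v*(u^2 + v^2) splits into three distinct lines over C (the quadratic factor has nonzero discriminant), so D_4.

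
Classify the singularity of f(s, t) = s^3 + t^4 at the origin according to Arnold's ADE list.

E_{6}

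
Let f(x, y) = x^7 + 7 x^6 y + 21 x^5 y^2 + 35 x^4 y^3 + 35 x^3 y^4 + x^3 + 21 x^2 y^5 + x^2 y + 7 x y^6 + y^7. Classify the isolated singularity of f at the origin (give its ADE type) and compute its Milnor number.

Type D_{8}, Milnor number mu = 8.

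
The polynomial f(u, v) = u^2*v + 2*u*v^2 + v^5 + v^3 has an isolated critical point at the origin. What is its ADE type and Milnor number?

The Hessian of f at 0 has rank 0. Corank 2; j^3 = v*(u + v)^2 has shape L^2 M (L != M), so D-series; mu = 6 gives D_6.

Type D6, Milnor number mu = 6.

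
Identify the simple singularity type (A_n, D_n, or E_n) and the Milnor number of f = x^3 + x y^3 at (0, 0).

Type E7, Milnor number mu = 7.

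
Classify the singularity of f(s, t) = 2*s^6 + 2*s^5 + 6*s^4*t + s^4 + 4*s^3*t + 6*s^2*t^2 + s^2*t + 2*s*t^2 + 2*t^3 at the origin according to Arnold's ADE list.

D4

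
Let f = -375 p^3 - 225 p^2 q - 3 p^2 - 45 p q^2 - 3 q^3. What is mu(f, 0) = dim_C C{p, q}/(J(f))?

2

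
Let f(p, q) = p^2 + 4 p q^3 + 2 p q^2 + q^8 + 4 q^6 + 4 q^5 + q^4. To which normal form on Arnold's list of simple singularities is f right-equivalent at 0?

The Hessian of f at 0 has rank 1. Corank 1: A-series; mu = 7 gives A_7.

A_7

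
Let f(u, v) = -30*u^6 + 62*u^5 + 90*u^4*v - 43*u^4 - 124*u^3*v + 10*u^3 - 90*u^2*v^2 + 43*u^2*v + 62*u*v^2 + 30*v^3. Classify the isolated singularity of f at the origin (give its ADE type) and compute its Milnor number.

The Hessian of f at 0 has rank 0. Corank 2; j^3 = (2*u + 3*v)*(5*u^2 + 14*u*v + 10*v^2) splits into three distinct lines over C (the quadratic factor has nonzero discriminant), so D_4.

Type D_4, Milnor number mu = 4.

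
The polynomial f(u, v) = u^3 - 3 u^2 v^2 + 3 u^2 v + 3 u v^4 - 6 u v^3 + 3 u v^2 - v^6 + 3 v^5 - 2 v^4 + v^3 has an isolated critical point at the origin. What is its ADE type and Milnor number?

Type E_6, Milnor number mu = 6.

The Hessian of f at 0 has rank 0. Corank 2; j^3 = (u + v)^3 is a perfect cube, so E-series; the 4-jet and mu = 6 give E_6.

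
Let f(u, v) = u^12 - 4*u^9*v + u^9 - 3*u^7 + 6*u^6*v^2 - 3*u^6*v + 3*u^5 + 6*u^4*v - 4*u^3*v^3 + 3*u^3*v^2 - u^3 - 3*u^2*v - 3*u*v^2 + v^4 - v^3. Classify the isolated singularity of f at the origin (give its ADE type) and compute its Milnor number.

Type E_6, Milnor number mu = 6.

The Hessian of f at 0 is [[0, 0], [0, 0]] with rank 0, so corank 2. A Groebner basis of the Jacobian ideal J(f) in C{u,v} is {v^3, u^2 + 2*u*v + v^2}; counting standard monomials gives mu = 6. Corank 2; j^3 = -(u + v)^3 is a perfect cube, so E-series; the 4-jet and mu = 6 give E_6.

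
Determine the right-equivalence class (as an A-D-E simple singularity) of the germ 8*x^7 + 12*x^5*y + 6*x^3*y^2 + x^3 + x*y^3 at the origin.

E_7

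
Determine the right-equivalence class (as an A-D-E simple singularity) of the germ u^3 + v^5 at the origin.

E_8

The Hessian of f at 0 has rank 0. Corank 2; j^3 = u^3 is a perfect cube, so E-series; the 5-jet and mu = 8 give E_8.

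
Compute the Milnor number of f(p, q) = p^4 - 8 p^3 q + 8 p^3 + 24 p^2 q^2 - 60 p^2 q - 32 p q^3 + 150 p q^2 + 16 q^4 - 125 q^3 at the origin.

The Hessian of f at 0 is [[0, 0], [0, 0]] with rank 0, so corank 2. A Groebner basis of the Jacobian ideal J(f) in C{p,q} is {q^4, p*q^2 - 7*q^3/3, p^2 - 5*p*q + 25*q^2/4}; counting standard monomials gives mu = 6. Corank 2; j^3 = (2*p - 5*q)^3 is a perfect cube, so E-series; the 4-jet and mu = 6 give E_6.

6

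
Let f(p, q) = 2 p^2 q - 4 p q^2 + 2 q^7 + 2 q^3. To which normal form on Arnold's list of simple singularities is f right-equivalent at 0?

The Hessian of f at 0 is [[0, 0], [0, 0]] with rank 0, so corank 2. A Groebner basis of the Jacobian ideal J(f) in C{p,q} is {p^2/7 + q^6 - q^2/7, p^3 - q^3, p*q - q^2}; counting standard monomials gives mu = 8. Corank 2; j^3 = 2*q*(p - q)^2 has shape L^2 M (L != M), so D-series; mu = 8 gives D_8.

D8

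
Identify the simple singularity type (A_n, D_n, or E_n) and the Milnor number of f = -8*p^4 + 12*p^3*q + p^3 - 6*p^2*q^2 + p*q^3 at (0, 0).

The Hessian of f at 0 has rank 0. Corank 2; j^3 = p^3 is a perfect cube, so E-series; the 4-jet and mu = 7 give E_7.

Type E_{7}, Milnor number mu = 7.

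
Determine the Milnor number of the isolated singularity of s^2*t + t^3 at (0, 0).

4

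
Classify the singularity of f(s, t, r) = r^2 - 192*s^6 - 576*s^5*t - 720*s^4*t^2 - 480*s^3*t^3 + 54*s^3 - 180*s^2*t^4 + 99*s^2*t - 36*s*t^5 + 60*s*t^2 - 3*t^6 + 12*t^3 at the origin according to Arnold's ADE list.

D_{7}

The Hessian of f at 0 has rank 1. Corank 2; j^3 = 3*(2*s + t)*(3*s + 2*t)^2 has shape L^2 M (L != M), so D-series; mu = 7 gives D_7.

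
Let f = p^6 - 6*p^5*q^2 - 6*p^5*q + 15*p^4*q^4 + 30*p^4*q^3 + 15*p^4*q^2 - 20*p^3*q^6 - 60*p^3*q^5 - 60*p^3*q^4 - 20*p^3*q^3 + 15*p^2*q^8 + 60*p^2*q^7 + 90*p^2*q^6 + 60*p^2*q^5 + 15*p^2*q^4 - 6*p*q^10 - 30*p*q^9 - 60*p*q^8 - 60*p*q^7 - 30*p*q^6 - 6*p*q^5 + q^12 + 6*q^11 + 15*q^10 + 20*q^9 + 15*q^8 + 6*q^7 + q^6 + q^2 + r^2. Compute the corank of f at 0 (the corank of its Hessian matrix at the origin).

1

Hessian at 0 has rank 2.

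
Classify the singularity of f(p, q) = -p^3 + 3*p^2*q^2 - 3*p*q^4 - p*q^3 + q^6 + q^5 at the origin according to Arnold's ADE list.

The Hessian of f at 0 has rank 0. Corank 2; j^3 = -p^3 is a perfect cube, so E-series; the 4-jet and mu = 7 give E_7.

E_7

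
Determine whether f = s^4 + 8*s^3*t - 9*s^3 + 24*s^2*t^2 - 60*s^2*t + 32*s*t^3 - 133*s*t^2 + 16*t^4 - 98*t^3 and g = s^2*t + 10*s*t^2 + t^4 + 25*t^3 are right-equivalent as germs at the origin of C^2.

Yes.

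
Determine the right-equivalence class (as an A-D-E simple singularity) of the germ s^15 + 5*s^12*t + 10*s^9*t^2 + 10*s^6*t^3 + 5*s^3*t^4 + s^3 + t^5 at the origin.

E8

The Hessian of f at 0 is [[0, 0], [0, 0]] with rank 0, so corank 2. A Groebner basis of the Jacobian ideal J(f) in C{s,t} is {t^4, s^2}; counting standard monomials gives mu = 8. Corank 2; j^3 = s^3 is a perfect cube, so E-series; the 5-jet and mu = 8 give E_8.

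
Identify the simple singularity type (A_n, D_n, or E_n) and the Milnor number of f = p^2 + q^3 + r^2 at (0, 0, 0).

The Hessian of f at 0 has rank 2. Corank 1: A-series; mu = 2 gives A_2.

Type A_{2}, Milnor number mu = 2.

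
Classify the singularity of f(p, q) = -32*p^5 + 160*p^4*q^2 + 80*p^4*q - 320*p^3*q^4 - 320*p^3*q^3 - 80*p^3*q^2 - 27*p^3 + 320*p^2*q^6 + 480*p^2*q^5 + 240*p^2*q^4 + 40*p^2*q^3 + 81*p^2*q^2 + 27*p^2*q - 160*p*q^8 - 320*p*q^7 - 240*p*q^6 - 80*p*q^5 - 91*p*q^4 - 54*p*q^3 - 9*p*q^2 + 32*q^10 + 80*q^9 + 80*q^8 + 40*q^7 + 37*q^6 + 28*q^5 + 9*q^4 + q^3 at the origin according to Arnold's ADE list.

E8

The Hessian of f at 0 has rank 0. Corank 2; j^3 = -(3*p - q)^3 is a perfect cube, so E-series; the 5-jet and mu = 8 give E_8.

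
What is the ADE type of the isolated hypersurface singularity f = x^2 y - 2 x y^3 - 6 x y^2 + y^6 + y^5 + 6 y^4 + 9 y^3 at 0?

The Hessian of f at 0 has rank 0. Corank 2; j^3 = y*(x - 3*y)^2 has shape L^2 M (L != M), so D-series; mu = 7 gives D_7.

D_{7}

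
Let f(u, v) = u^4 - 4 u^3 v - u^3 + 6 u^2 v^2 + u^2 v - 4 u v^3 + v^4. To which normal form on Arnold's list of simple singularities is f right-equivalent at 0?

The Hessian of f at 0 has rank 0. Corank 2; j^3 = -u^2*(u - v) has shape L^2 M (L != M), so D-series; mu = 5 gives D_5.

D5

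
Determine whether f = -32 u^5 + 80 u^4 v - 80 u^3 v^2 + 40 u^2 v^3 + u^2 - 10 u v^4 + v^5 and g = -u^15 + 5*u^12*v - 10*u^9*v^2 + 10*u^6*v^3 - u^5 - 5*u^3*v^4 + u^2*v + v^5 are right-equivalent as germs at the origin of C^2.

No.

The Hessian of f at 0 is [[2, 0], [0, 0]] with rank 1, so corank 1. A Groebner basis of the Jacobian ideal J(f) in C{u,v} is {v^4, u}; counting standard monomials gives mu = 4. Corank 1: A-series; mu = 4 gives A_4. The Hessian of g at 0 is [[0, 0], [0, 0]] with rank 0, so corank 2. A Groebner basis of the Jacobian ideal J(g) in C{u,v} is {u^2/5 + v^4, u^3, u*v}; counting standard monomials gives mu = 6. Corank 2; j^3 = u^2*v has shape L^2 M (L != M), so D-series; mu = 6 gives D_6. f is A_4 but g is D_6, hence not right-equivalent.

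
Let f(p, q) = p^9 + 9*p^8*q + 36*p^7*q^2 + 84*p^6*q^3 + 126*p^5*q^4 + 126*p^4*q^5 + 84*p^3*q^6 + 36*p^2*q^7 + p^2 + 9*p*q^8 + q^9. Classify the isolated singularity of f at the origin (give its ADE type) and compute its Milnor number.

The Hessian of f at 0 has rank 1. Corank 1: A-series; mu = 8 gives A_8.

Type A_8, Milnor number mu = 8.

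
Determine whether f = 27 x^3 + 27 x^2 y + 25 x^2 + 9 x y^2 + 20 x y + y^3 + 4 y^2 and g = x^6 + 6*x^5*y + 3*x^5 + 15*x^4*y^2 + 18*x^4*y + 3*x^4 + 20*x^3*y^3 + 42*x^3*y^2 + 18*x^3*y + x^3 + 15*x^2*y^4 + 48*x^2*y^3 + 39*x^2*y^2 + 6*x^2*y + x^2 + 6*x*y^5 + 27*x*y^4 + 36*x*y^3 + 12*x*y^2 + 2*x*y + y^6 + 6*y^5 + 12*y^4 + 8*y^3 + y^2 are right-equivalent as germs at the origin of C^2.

The Hessian of f at 0 has rank 1. Corank 1: A-series; mu = 2 gives A_2. The Hessian of g at 0 has rank 1. Corank 1: A-series; mu = 2 gives A_2. Both have type A_2, hence right-equivalent.

Yes.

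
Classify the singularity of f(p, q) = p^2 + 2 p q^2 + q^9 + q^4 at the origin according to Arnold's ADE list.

The Hessian of f at 0 is [[2, 0], [0, 0]] with rank 1, so corank 1. A Groebner basis of the Jacobian ideal J(f) in C{p,q} is {p^4, p + q^2}; counting standard monomials gives mu = 8. Corank 1: A-series; mu = 8 gives A_8.

A8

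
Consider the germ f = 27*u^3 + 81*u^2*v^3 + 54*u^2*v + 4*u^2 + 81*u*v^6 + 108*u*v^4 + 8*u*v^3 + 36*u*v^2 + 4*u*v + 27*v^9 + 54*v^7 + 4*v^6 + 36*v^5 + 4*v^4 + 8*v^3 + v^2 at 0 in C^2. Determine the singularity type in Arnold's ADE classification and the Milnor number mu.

Type A2, Milnor number mu = 2.

The Hessian of f at 0 has rank 1. Corank 1: A-series; mu = 2 gives A_2.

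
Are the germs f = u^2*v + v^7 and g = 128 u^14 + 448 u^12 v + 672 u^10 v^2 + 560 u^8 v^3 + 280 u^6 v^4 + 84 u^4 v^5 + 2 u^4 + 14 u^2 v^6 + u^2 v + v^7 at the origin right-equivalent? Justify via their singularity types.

Yes.

The Hessian of f at 0 has rank 0. Corank 2; j^3 = u^2*v has shape L^2 M (L != M), so D-series; mu = 8 gives D_8. The Hessian of g at 0 has rank 0. Corank 2; j^3 = u^2*v has shape L^2 M (L != M), so D-series; mu = 8 gives D_8. Both have type D_8, hence right-equivalent.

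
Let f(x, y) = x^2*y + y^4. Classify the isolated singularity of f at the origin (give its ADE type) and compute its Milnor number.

The Hessian of f at 0 is [[0, 0], [0, 0]] with rank 0, so corank 2. A Groebner basis of the Jacobian ideal J(f) in C{x,y} is {x^3, x^2/4 + y^3, x*y}; counting standard monomials gives mu = 5. Corank 2; j^3 = x^2*y has shape L^2 M (L != M), so D-series; mu = 5 gives D_5.

Type D5, Milnor number mu = 5.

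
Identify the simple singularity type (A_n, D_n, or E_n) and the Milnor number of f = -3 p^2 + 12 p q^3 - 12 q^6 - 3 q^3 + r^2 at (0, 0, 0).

The Hessian of f at 0 is [[-6, 0, 0], [0, 0, 0], [0, 0, 2]] with rank 2, so corank 1. A Groebner basis of the Jacobian ideal J(f) in C{p,q,r} is {q^2, p, r}; counting standard monomials gives mu = 2. Corank 1: A-series; mu = 2 gives A_2.

Type A_2, Milnor number mu = 2.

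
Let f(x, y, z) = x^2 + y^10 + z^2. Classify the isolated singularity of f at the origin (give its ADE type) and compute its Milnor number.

The Hessian of f at 0 has rank 2. Corank 1: A-series; mu = 9 gives A_9.

Type A_9, Milnor number mu = 9.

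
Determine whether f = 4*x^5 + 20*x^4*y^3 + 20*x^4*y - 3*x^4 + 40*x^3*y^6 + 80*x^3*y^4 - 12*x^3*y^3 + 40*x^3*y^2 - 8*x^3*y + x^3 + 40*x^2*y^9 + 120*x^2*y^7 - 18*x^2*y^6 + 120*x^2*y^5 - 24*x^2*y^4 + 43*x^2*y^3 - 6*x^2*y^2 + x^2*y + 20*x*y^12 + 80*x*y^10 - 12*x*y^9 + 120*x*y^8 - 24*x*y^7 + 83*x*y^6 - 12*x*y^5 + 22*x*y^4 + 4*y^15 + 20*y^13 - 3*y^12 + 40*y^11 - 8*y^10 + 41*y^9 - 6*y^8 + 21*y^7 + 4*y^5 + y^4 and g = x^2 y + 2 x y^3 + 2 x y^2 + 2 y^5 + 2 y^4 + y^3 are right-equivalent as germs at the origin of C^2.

No.

The Hessian of f at 0 has rank 0. Corank 2; j^3 = x^2*(x + y) has shape L^2 M (L != M), so D-series; mu = 5 gives D_5. The Hessian of g at 0 has rank 0. Corank 2; j^3 = y*(x + y)^2 has shape L^2 M (L != M), so D-series; mu = 6 gives D_6. f is D_5 but g is D_6, hence not right-equivalent.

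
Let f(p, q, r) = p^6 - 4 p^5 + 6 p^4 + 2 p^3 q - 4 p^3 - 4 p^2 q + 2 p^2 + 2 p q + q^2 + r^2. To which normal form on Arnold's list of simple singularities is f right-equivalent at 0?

A_1

The Hessian of f at 0 is [[4, 2, 0], [2, 2, 0], [0, 0, 2]] with rank 3, so corank 0. A Groebner basis of the Jacobian ideal J(f) in C{p,q,r} is {p, q, r}; counting standard monomials gives mu = 1. Corank 0: nondegenerate Morse point, so A_1.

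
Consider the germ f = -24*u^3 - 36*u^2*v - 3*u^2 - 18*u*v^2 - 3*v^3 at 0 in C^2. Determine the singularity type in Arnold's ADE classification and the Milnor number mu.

The Hessian of f at 0 has rank 1. Corank 1: A-series; mu = 2 gives A_2.

Type A_{2}, Milnor number mu = 2.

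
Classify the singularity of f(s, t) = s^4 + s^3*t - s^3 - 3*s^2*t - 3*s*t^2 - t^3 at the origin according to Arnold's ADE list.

The Hessian of f at 0 has rank 0. Corank 2; j^3 = -(s + t)^3 is a perfect cube, so E-series; the 4-jet and mu = 7 give E_7.

E_7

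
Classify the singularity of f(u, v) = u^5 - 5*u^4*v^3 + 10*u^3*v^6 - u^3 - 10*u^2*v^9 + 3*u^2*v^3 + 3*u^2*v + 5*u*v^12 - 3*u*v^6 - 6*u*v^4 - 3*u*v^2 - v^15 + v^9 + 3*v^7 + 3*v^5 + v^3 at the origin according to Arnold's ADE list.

E8

The Hessian of f at 0 has rank 0. Corank 2; j^3 = -(u - v)^3 is a perfect cube, so E-series; the 5-jet and mu = 8 give E_8.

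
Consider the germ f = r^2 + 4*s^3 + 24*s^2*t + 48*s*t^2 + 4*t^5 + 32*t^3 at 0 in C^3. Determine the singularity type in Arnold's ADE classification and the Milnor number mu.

The Hessian of f at 0 has rank 1. Corank 2; j^3 = 4*(s + 2*t)^3 is a perfect cube, so E-series; the 5-jet and mu = 8 give E_8.

Type E_8, Milnor number mu = 8.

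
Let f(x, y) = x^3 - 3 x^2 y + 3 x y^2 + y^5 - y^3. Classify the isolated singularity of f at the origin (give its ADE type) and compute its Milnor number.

The Hessian of f at 0 has rank 0. Corank 2; j^3 = (x - y)^3 is a perfect cube, so E-series; the 5-jet and mu = 8 give E_8.

Type E_8, Milnor number mu = 8.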